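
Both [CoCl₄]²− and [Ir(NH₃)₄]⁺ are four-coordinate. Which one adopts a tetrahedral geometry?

For [CoCl₄]²−: Each chloride is −1; balancing the −2 overall charge requires Co(II). Cobalt is a group-9 element; Co(II) is therefore d⁷. For a high-spin 3d d⁷ ion with weak-field ligands the small Δₜ gives little square-planar CFSE advantage, so four ligands adopt the sterically favoured tetrahedral geometry. → tetrahedral.
For [Ir(NH₃)₄]⁺: Ammonia is neutral; balancing the +1 overall charge requires Ir(I). Group 9 minus oxidation state 1 gives a d⁸ configuration. A 5d d⁸ ion has a large crystal-field splitting; square planar leaves the high-energy d_{x²−y²} orbital empty and maximises CFSE. → square planar.

[CoCl₄]²−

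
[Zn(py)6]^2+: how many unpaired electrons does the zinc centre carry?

0

Summing ligand charges against the +2 overall charge gives an oxidation state of +2 for zinc.
Zinc is a group-12 element; Zn(II) is therefore d¹⁰.
In an octahedral field the d¹⁰ configuration is t₂g⁶e_g⁴, giving 0 unpaired electrons.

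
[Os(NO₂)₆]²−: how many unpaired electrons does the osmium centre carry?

2

Summing ligand charges against the −2 overall charge gives an oxidation state of +4 for osmium.
Group 8 minus oxidation state 4 gives a d⁴ configuration.
The spin state decides the count: a 5d ion has a large Δₒ and is invariably low-spin.
An octahedral low-spin d⁴ ion is t₂g⁴e_g⁰, giving 2 unpaired electrons.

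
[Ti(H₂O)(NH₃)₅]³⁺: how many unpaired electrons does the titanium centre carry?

Water is neutral; ammonia is neutral; balancing the +3 overall charge requires Ti(III).
Group 4 minus oxidation state 3 gives a d¹ configuration.
In an octahedral field the d¹ configuration is t₂g¹e_g⁰ (only one arrangement possible), giving 1 unpaired electron.

1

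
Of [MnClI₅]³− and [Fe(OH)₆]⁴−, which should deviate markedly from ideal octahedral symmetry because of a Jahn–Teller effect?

[MnClI₅]³−

[MnClI₅]³−: Each chloride is −1; each iodide is −1; balancing the −3 overall charge requires Mn(III). Mn sits in group 7, so the d-electron count is 7 − 3 = 4. Chloride and iodide are weak-field ligands for a first-row metal, so the complex is high-spin. The t₂g³e_g¹ (high-spin) configuration has an unevenly filled e_g set; the Jahn–Teller theorem predicts a tetragonal distortion (typically axial elongation) to lift the degeneracy.
[Fe(OH)₆]⁴−: Each hydroxide is −1; balancing the −4 overall charge requires Fe(II). Fe sits in group 8, so the d-electron count is 8 − 2 = 6. Hydroxide is a weak-field ligand for a first-row metal, so the complex is high-spin. The d⁶ configuration leaves the e_g set evenly filled (or empty) — no strong Jahn–Teller driving force.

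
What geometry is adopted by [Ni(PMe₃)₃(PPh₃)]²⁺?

Trimethylphosphine is neutral; triphenylphosphine is neutral; balancing the +2 overall charge requires Ni(II).
Ni sits in group 10, so the d-electron count is 10 − 2 = 8.
Coordination number: 4.
Trimethylphosphine and triphenylphosphine are strong-field ligands (high in the spectrochemical series).
A 3d d⁸ ion with strong-field ligands gains enough CFSE to favour square planar over tetrahedral.

square planar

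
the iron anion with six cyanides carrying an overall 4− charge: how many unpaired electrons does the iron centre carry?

0

Each cyanide is −1; balancing the −4 overall charge requires Fe(II).
Fe sits in group 8, so the d-electron count is 8 − 2 = 6.
The spin state decides the count: Cyanide is a strong-field ligand (high in the spectrochemical series) for a first-row metal, so the complex is low-spin.
An octahedral low-spin d⁶ ion is t₂g⁶e_g⁰, giving 0 unpaired electrons.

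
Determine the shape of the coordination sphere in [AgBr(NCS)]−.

linear

Summing ligand charges against the −1 overall charge gives an oxidation state of +1 for silver.
Group 11 minus oxidation state 1 gives a d¹⁰ configuration.
With 2 monodentate ligands the coordination number is 2.
A d¹⁰ ion with only two ligands adopts a linear arrangement (sp hybridisation; no CFSE preference).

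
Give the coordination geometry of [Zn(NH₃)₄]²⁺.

Ammonia is neutral; balancing the +2 overall charge requires Zn(II).
Zn sits in group 12, so the d-electron count is 12 − 2 = 10.
Coordination number: 4.
A d¹⁰ ion has no crystal-field stabilisation preference between square planar and tetrahedral, so four ligands adopt the sterically favoured tetrahedral geometry.

tetrahedral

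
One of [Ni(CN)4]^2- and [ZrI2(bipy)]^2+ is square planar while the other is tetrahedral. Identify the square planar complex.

For [Ni(CN)4]^2-: Ligand charges: each cyanide is −1. With an overall charge of −2 the nickel centre must be in the +2 oxidation state. Group 10 minus oxidation state 2 gives a d⁸ configuration. Cyanide is a strong-field ligand (high in the spectrochemical series). A 3d d⁸ ion with strong-field ligands gains enough CFSE to favour square planar over tetrahedral. → square planar.
For [ZrI2(bipy)]^2+: Ligand charges: each iodide is −1; 2,2′-bipyridine is neutral. With an overall charge of +2 the zirconium centre must be in the +4 oxidation state. Zr sits in group 4, so the d-electron count is 4 − 4 = 0. A d⁰ ion has no crystal-field stabilisation preference between square planar and tetrahedral, so four ligands adopt the sterically favoured tetrahedral geometry. → tetrahedral.

[Ni(CN)4]^2-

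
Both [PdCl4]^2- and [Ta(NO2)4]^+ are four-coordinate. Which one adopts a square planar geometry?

[PdCl4]^2-

For [PdCl4]^2-: Summing ligand charges against the −2 overall charge gives an oxidation state of +2 for palladium. Palladium is a group-10 element; Pd(II) is therefore d⁸. A 4d d⁸ ion has a large crystal-field splitting; square planar leaves the high-energy d_{x²−y²} orbital empty and maximises CFSE. → square planar.
For [Ta(NO2)4]^+: Ligand charges: each nitro (N-bound nitrite) is −1. With an overall charge of +1 the tantalum centre must be in the +5 oxidation state. Group 5 minus oxidation state 5 gives a d⁰ configuration. A d⁰ ion has no crystal-field stabilisation preference between square planar and tetrahedral, so four ligands adopt the sterically favoured tetrahedral geometry. → tetrahedral.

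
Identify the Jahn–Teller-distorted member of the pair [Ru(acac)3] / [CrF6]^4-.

[Ru(acac)3]: Each acetylacetonate is −1; balancing the 0 overall charge requires Ru(III). Ru sits in group 8, so the d-electron count is 8 − 3 = 5. A 4d ion has a large Δₒ and is invariably low-spin. The d⁵ configuration leaves the e_g set evenly filled (or empty) — no strong Jahn–Teller driving force.
[CrF6]^4-: Each fluoride is −1; balancing the −4 overall charge requires Cr(II). Group 6 minus oxidation state 2 gives a d⁴ configuration. Fluoride is a weak-field ligand for a first-row metal, so the complex is high-spin. The t₂g³e_g¹ (high-spin) configuration has an unevenly filled e_g set; the Jahn–Teller theorem predicts a tetragonal distortion (typically axial elongation) to lift the degeneracy.

[CrF6]^4-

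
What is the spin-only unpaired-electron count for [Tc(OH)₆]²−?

Ligand charges: each hydroxide is −1. With an overall charge of −2 the technetium centre must be in the +4 oxidation state.
Group 7 minus oxidation state 4 gives a d³ configuration.
In an octahedral field the d³ configuration is t₂g³e_g⁰ (only one arrangement possible), giving 3 unpaired electrons.

3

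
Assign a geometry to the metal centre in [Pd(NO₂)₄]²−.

square planar

Ligand charges: each nitro (N-bound nitrite) is −1. With an overall charge of −2 the palladium centre must be in the +2 oxidation state.
Palladium is a group-10 element; Pd(II) is therefore d⁸.
Coordination number: 4.
A 4d d⁸ ion has a large crystal-field splitting; square planar leaves the high-energy d_{x²−y²} orbital empty and maximises CFSE.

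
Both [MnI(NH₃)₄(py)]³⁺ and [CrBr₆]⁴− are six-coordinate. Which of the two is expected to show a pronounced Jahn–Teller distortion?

[MnI(NH₃)₄(py)]³⁺: Each iodide is −1; ammonia is neutral; pyridine is neutral; balancing the +3 overall charge requires Mn(IV). Group 7 minus oxidation state 4 gives a d³ configuration. The d³ configuration leaves the e_g set evenly filled (or empty) — no strong Jahn–Teller driving force.
[CrBr₆]⁴−: Ligand charges: each bromide is −1. With an overall charge of −4 the chromium centre must be in the +2 oxidation state. Group 6 minus oxidation state 2 gives a d⁴ configuration. Bromide is a weak-field ligand for a first-row metal, so the complex is high-spin. The t₂g³e_g¹ (high-spin) configuration has an unevenly filled e_g set; the Jahn–Teller theorem predicts a tetragonal distortion (typically axial elongation) to lift the degeneracy.

[CrBr₆]⁴−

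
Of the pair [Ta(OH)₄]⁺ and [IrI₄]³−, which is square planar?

[IrI₄]³−

For [Ta(OH)₄]⁺: Summing ligand charges against the +1 overall charge gives an oxidation state of +5 for tantalum. Ta sits in group 5, so the d-electron count is 5 − 5 = 0. A d⁰ ion has no crystal-field stabilisation preference between square planar and tetrahedral, so four ligands adopt the sterically favoured tetrahedral geometry. → tetrahedral.
For [IrI₄]³−: Summing ligand charges against the −3 overall charge gives an oxidation state of +1 for iridium. Ir sits in group 9, so the d-electron count is 9 − 1 = 8. A 5d d⁸ ion has a large crystal-field splitting; square planar leaves the high-energy d_{x²−y²} orbital empty and maximises CFSE. → square planar.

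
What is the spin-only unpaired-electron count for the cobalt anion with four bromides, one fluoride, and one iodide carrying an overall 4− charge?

3

Ligand charges: each bromide is −1; each fluoride is −1; each iodide is −1. With an overall charge of −4 the cobalt centre must be in the +2 oxidation state.
Cobalt is a group-9 element; Co(II) is therefore d⁷.
The spin state decides the count: Bromide, fluoride, and iodide are weak-field ligands for a first-row metal, so the complex is high-spin.
An octahedral high-spin d⁷ ion is t₂g⁵e_g², giving 3 unpaired electrons.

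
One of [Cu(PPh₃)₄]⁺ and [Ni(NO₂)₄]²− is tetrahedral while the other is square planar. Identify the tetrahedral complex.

[Cu(PPh₃)₄]⁺

For [Cu(PPh₃)₄]⁺: Triphenylphosphine is neutral; balancing the +1 overall charge requires Cu(I). Copper is a group-11 element; Cu(I) is therefore d¹⁰. A d¹⁰ ion has no crystal-field stabilisation preference between square planar and tetrahedral, so four ligands adopt the sterically favoured tetrahedral geometry. → tetrahedral.
For [Ni(NO₂)₄]²−: Each nitro (N-bound nitrite) is −1; balancing the −2 overall charge requires Ni(II). Group 10 minus oxidation state 2 gives a d⁸ configuration. Nitro (N-bound nitrite) is a strong-field ligand (high in the spectrochemical series). A 3d d⁸ ion with strong-field ligands gains enough CFSE to favour square planar over tetrahedral. → square planar.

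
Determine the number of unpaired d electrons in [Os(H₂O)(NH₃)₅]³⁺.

1 unpaired electron

Water is neutral; ammonia is neutral; balancing the +3 overall charge requires Os(III).
Osmium is a group-8 element; Os(III) is therefore d⁵.
The spin state decides the count: a 5d ion has a large Δₒ and is invariably low-spin.
An octahedral low-spin d⁵ ion is t₂g⁵e_g⁰, giving 1 unpaired electron.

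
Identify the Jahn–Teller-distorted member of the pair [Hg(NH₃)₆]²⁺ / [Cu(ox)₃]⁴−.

[Hg(NH₃)₆]²⁺: Ligand charges: ammonia is neutral. With an overall charge of +2 the mercury centre must be in the +2 oxidation state. Group 12 minus oxidation state 2 gives a d¹⁰ configuration. The d¹⁰ configuration leaves the e_g set evenly filled (or empty) — no strong Jahn–Teller driving force.
[Cu(ox)₃]⁴−: Ligand charges: each oxalate is −2. With an overall charge of −4 the copper centre must be in the +2 oxidation state. Copper is a group-11 element; Cu(II) is therefore d⁹. The t₂g⁶e_g³ configuration has an unevenly filled e_g set; the Jahn–Teller theorem predicts a tetragonal distortion (typically axial elongation) to lift the degeneracy.

[Cu(ox)₃]⁴−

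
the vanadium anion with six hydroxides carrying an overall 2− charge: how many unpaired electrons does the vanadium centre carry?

1

Ligand charges: each hydroxide is −1. With an overall charge of −2 the vanadium centre must be in the +4 oxidation state.
Group 5 minus oxidation state 4 gives a d¹ configuration.
In an octahedral field the d¹ configuration is t₂g¹e_g⁰ (only one arrangement possible), giving 1 unpaired electron.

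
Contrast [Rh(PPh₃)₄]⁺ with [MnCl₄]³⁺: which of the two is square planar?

[Rh(PPh₃)₄]⁺

For [Rh(PPh₃)₄]⁺: Ligand charges: triphenylphosphine is neutral. With an overall charge of +1 the rhodium centre must be in the +1 oxidation state. Group 9 minus oxidation state 1 gives a d⁸ configuration. A 4d d⁸ ion has a large crystal-field splitting; square planar leaves the high-energy d_{x²−y²} orbital empty and maximises CFSE. → square planar.
For [MnCl₄]³⁺: Each chloride is −1; balancing the +3 overall charge requires Mn(VII). Manganese is a group-7 element; Mn(VII) is therefore d⁰. A d⁰ ion has no crystal-field stabilisation preference between square planar and tetrahedral, so four ligands adopt the sterically favoured tetrahedral geometry. → tetrahedral.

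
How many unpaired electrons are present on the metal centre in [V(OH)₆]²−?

1

Summing ligand charges against the −2 overall charge gives an oxidation state of +4 for vanadium.
Group 5 minus oxidation state 4 gives a d¹ configuration.
In an octahedral field the d¹ configuration is t₂g¹e_g⁰ (only one arrangement possible), giving 1 unpaired electron.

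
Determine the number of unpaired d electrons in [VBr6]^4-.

Each bromide is −1; balancing the −4 overall charge requires V(II).
V sits in group 5, so the d-electron count is 5 − 2 = 3.
In an octahedral field the d³ configuration is t₂g³e_g⁰ (only one arrangement possible), giving 3 unpaired electrons.

3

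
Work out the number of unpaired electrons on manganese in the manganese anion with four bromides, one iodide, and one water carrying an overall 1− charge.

3

Each bromide is −1; each iodide is −1; water is neutral; balancing the −1 overall charge requires Mn(IV).
Mn sits in group 7, so the d-electron count is 7 − 4 = 3.
In an octahedral field the d³ configuration is t₂g³e_g⁰ (only one arrangement possible), giving 3 unpaired electrons.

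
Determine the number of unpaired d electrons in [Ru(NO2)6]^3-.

1

Summing ligand charges against the −3 overall charge gives an oxidation state of +3 for ruthenium.
Ru sits in group 8, so the d-electron count is 8 − 3 = 5.
The spin state decides the count: a 4d ion has a large Δₒ and is invariably low-spin.
An octahedral low-spin d⁵ ion is t₂g⁵e_g⁰, giving 1 unpaired electron.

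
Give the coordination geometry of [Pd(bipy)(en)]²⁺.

Summing ligand charges against the +2 overall charge gives an oxidation state of +2 for palladium.
Pd sits in group 10, so the d-electron count is 10 − 2 = 8.
Counting donor atoms: 1×2,2′-bipyridine (bidentate) → 2 donors; 1×ethylenediamine (bidentate) → 2 donors. Coordination number = 4.
A 4d d⁸ ion has a large crystal-field splitting; square planar leaves the high-energy d_{x²−y²} orbital empty and maximises CFSE.

square planar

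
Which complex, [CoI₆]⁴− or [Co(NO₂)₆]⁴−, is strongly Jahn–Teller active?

[Co(NO₂)₆]⁴−

[CoI₆]⁴−: Ligand charges: each iodide is −1. With an overall charge of −4 the cobalt centre must be in the +2 oxidation state. Cobalt is a group-9 element; Co(II) is therefore d⁷. Iodide is a weak-field ligand for a first-row metal, so the complex is high-spin. The d⁷ configuration leaves the e_g set evenly filled (or empty) — no strong Jahn–Teller driving force.
[Co(NO₂)₆]⁴−: Summing ligand charges against the −4 overall charge gives an oxidation state of +2 for cobalt. Co sits in group 9, so the d-electron count is 9 − 2 = 7. Nitro (N-bound nitrite) is a strong-field ligand (high in the spectrochemical series) for a first-row metal, so the complex is low-spin. The t₂g⁶e_g¹ (low-spin) configuration has an unevenly filled e_g set; the Jahn–Teller theorem predicts a tetragonal distortion (typically axial elongation) to lift the degeneracy.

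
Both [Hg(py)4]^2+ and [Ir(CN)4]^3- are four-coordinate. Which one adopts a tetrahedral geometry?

[Hg(py)4]^2+

For [Hg(py)4]^2+: Ligand charges: pyridine is neutral. With an overall charge of +2 the mercury centre must be in the +2 oxidation state. Hg sits in group 12, so the d-electron count is 12 − 2 = 10. A d¹⁰ ion has no crystal-field stabilisation preference between square planar and tetrahedral, so four ligands adopt the sterically favoured tetrahedral geometry. → tetrahedral.
For [Ir(CN)4]^3-: Summing ligand charges against the −3 overall charge gives an oxidation state of +1 for iridium. Iridium is a group-9 element; Ir(I) is therefore d⁸. A 5d d⁸ ion has a large crystal-field splitting; square planar leaves the high-energy d_{x²−y²} orbital empty and maximises CFSE. → square planar.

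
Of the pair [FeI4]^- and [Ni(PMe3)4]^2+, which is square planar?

[Ni(PMe3)4]^2+

For [FeI4]^-: Ligand charges: each iodide is −1. With an overall charge of −1 the iron centre must be in the +3 oxidation state. Group 8 minus oxidation state 3 gives a d⁵ configuration. A high-spin d⁵ ion has zero CFSE in either geometry, so four ligands adopt the sterically favoured tetrahedral geometry. → tetrahedral.
For [Ni(PMe3)4]^2+: Ligand charges: trimethylphosphine is neutral. With an overall charge of +2 the nickel centre must be in the +2 oxidation state. Nickel is a group-10 element; Ni(II) is therefore d⁸. Trimethylphosphine is a strong-field ligand (high in the spectrochemical series). A 3d d⁸ ion with strong-field ligands gains enough CFSE to favour square planar over tetrahedral. → square planar.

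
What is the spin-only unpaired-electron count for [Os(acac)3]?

1

Each acetylacetonate is −1; balancing the 0 overall charge requires Os(III).
Os sits in group 8, so the d-electron count is 8 − 3 = 5.
Counting donor atoms: 3×acetylacetonate (bidentate) → 6 donors. Coordination number = 6.
The spin state decides the count: a 5d ion has a large Δₒ and is invariably low-spin.
An octahedral low-spin d⁵ ion is t₂g⁵e_g⁰, giving 1 unpaired electron.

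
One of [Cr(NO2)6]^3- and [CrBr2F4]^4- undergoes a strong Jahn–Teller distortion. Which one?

[CrBr2F4]^4-

[Cr(NO2)6]^3-: Summing ligand charges against the −3 overall charge gives an oxidation state of +3 for chromium. Chromium is a group-6 element; Cr(III) is therefore d³. The d³ configuration leaves the e_g set evenly filled (or empty) — no strong Jahn–Teller driving force.
[CrBr2F4]^4-: Each bromide is −1; each fluoride is −1; balancing the −4 overall charge requires Cr(II). Group 6 minus oxidation state 2 gives a d⁴ configuration. Bromide and fluoride are weak-field ligands for a first-row metal, so the complex is high-spin. The t₂g³e_g¹ (high-spin) configuration has an unevenly filled e_g set; the Jahn–Teller theorem predicts a tetragonal distortion (typically axial elongation) to lift the degeneracy.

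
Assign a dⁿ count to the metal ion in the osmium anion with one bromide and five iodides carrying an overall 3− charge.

Ligand charges: each bromide is −1; each iodide is −1. With an overall charge of −3 the osmium centre must be in the +3 oxidation state.
Osmium is a group-8 element; Os(III) is therefore d⁵.

d5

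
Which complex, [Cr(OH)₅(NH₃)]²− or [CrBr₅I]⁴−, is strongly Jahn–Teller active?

[CrBr₅I]⁴−

[Cr(OH)₅(NH₃)]²−: Ligand charges: each hydroxide is −1; ammonia is neutral. With an overall charge of −2 the chromium centre must be in the +3 oxidation state. Chromium is a group-6 element; Cr(III) is therefore d³. The d³ configuration leaves the e_g set evenly filled (or empty) — no strong Jahn–Teller driving force.
[CrBr₅I]⁴−: Summing ligand charges against the −4 overall charge gives an oxidation state of +2 for chromium. Group 6 minus oxidation state 2 gives a d⁴ configuration. Bromide and iodide are weak-field ligands for a first-row metal, so the complex is high-spin. The t₂g³e_g¹ (high-spin) configuration has an unevenly filled e_g set; the Jahn–Teller theorem predicts a tetragonal distortion (typically axial elongation) to lift the degeneracy.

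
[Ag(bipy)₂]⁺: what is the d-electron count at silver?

2,2′-bipyridine is neutral; balancing the +1 overall charge requires Ag(I).
Silver is a group-11 element; Ag(I) is therefore d¹⁰.

d¹⁰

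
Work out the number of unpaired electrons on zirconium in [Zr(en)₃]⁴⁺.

Ligand charges: ethylenediamine is neutral. With an overall charge of +4 the zirconium centre must be in the +4 oxidation state.
Zirconium is a group-4 element; Zr(IV) is therefore d⁰.
Counting donor atoms: 3×ethylenediamine (bidentate) → 6 donors. Coordination number = 6.
In an octahedral field the d⁰ configuration is t₂g⁰e_g⁰, giving 0 unpaired electrons.

0 unpaired electrons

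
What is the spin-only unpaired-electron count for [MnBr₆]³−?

4

Summing ligand charges against the −3 overall charge gives an oxidation state of +3 for manganese.
Manganese is a group-7 element; Mn(III) is therefore d⁴.
The spin state decides the count: Bromide is a weak-field ligand for a first-row metal, so the complex is high-spin.
An octahedral high-spin d⁴ ion is t₂g³e_g¹, giving 4 unpaired electrons.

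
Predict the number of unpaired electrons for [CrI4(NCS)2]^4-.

Ligand charges: each iodide is −1; each isothiocyanate is −1. With an overall charge of −4 the chromium centre must be in the +2 oxidation state.
Cr sits in group 6, so the d-electron count is 6 − 2 = 4.
The spin state decides the count: Iodide and isothiocyanate are weak-field ligands for a first-row metal, so the complex is high-spin.
An octahedral high-spin d⁴ ion is t₂g³e_g¹, giving 4 unpaired electrons.

4 unpaired electrons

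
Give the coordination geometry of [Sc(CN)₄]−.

Each cyanide is −1; balancing the −1 overall charge requires Sc(III).
Scandium is a group-3 element; Sc(III) is therefore d⁰.
Coordination number: 4.
A d⁰ ion has no crystal-field stabilisation preference between square planar and tetrahedral, so four ligands adopt the sterically favoured tetrahedral geometry.

tetrahedral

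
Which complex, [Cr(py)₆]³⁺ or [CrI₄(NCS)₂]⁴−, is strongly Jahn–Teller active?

[Cr(py)₆]³⁺: Ligand charges: pyridine is neutral. With an overall charge of +3 the chromium centre must be in the +3 oxidation state. Chromium is a group-6 element; Cr(III) is therefore d³. The d³ configuration leaves the e_g set evenly filled (or empty) — no strong Jahn–Teller driving force.
[CrI₄(NCS)₂]⁴−: Each iodide is −1; each isothiocyanate is −1; balancing the −4 overall charge requires Cr(II). Cr sits in group 6, so the d-electron count is 6 − 2 = 4. Iodide and isothiocyanate are weak-field ligands for a first-row metal, so the complex is high-spin. The t₂g³e_g¹ (high-spin) configuration has an unevenly filled e_g set; the Jahn–Teller theorem predicts a tetragonal distortion (typically axial elongation) to lift the degeneracy.

[CrI₄(NCS)₂]⁴−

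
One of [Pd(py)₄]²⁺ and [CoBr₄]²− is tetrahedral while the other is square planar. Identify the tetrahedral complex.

For [Pd(py)₄]²⁺: Summing ligand charges against the +2 overall charge gives an oxidation state of +2 for palladium. Palladium is a group-10 element; Pd(II) is therefore d⁸. A 4d d⁸ ion has a large crystal-field splitting; square planar leaves the high-energy d_{x²−y²} orbital empty and maximises CFSE. → square planar.
For [CoBr₄]²−: Each bromide is −1; balancing the −2 overall charge requires Co(II). Cobalt is a group-9 element; Co(II) is therefore d⁷. For a high-spin 3d d⁷ ion with weak-field ligands the small Δₜ gives little square-planar CFSE advantage, so four ligands adopt the sterically favoured tetrahedral geometry. → tetrahedral.

[CoBr₄]²−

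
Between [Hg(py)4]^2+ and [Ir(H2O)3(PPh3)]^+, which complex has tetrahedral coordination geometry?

[Hg(py)4]^2+

For [Hg(py)4]^2+: Pyridine is neutral; balancing the +2 overall charge requires Hg(II). Mercury is a group-12 element; Hg(II) is therefore d¹⁰. A d¹⁰ ion has no crystal-field stabilisation preference between square planar and tetrahedral, so four ligands adopt the sterically favoured tetrahedral geometry. → tetrahedral.
For [Ir(H2O)3(PPh3)]^+: Ligand charges: water is neutral; triphenylphosphine is neutral. With an overall charge of +1 the iridium centre must be in the +1 oxidation state. Group 9 minus oxidation state 1 gives a d⁸ configuration. A 5d d⁸ ion has a large crystal-field splitting; square planar leaves the high-energy d_{x²−y²} orbital empty and maximises CFSE. → square planar.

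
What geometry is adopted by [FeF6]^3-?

octahedral

Ligand charges: each fluoride is −1. With an overall charge of −3 the iron centre must be in the +3 oxidation state.
Iron is a group-8 element; Fe(III) is therefore d⁵.
With 6 monodentate ligands the coordination number is 6.
Six donors around a single metal centre give an octahedral coordination sphere.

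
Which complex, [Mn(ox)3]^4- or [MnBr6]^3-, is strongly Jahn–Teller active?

[MnBr6]^3-

[Mn(ox)3]^4-: Summing ligand charges against the −4 overall charge gives an oxidation state of +2 for manganese. Mn sits in group 7, so the d-electron count is 7 − 2 = 5. Oxalate is a weak-field ligand for a first-row metal, so the complex is high-spin. The d⁵ configuration leaves the e_g set evenly filled (or empty) — no strong Jahn–Teller driving force.
[MnBr6]^3-: Each bromide is −1; balancing the −3 overall charge requires Mn(III). Manganese is a group-7 element; Mn(III) is therefore d⁴. Bromide is a weak-field ligand for a first-row metal, so the complex is high-spin. The t₂g³e_g¹ (high-spin) configuration has an unevenly filled e_g set; the Jahn–Teller theorem predicts a tetragonal distortion (typically axial elongation) to lift the degeneracy.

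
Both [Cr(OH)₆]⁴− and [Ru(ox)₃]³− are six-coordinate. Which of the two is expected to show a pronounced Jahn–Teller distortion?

[Cr(OH)₆]⁴−: Summing ligand charges against the −4 overall charge gives an oxidation state of +2 for chromium. Cr sits in group 6, so the d-electron count is 6 − 2 = 4. Hydroxide is a weak-field ligand for a first-row metal, so the complex is high-spin. The t₂g³e_g¹ (high-spin) configuration has an unevenly filled e_g set; the Jahn–Teller theorem predicts a tetragonal distortion (typically axial elongation) to lift the degeneracy.
[Ru(ox)₃]³−: Summing ligand charges against the −3 overall charge gives an oxidation state of +3 for ruthenium. Group 8 minus oxidation state 3 gives a d⁵ configuration. A 4d ion has a large Δₒ and is invariably low-spin. The d⁵ configuration leaves the e_g set evenly filled (or empty) — no strong Jahn–Teller driving force.

[Cr(OH)₆]⁴−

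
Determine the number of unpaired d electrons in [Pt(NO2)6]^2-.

Ligand charges: each nitro (N-bound nitrite) is −1. With an overall charge of −2 the platinum centre must be in the +4 oxidation state.
Platinum is a group-10 element; Pt(IV) is therefore d⁶.
The spin state decides the count: a 5d ion has a large Δₒ and is invariably low-spin.
An octahedral low-spin d⁶ ion is t₂g⁶e_g⁰, giving 0 unpaired electrons.

0 unpaired electrons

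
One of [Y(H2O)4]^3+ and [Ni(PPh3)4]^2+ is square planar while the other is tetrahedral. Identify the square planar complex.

[Ni(PPh3)4]^2+

For [Y(H2O)4]^3+: Ligand charges: water is neutral. With an overall charge of +3 the yttrium centre must be in the +3 oxidation state. Yttrium is a group-3 element; Y(III) is therefore d⁰. A d⁰ ion has no crystal-field stabilisation preference between square planar and tetrahedral, so four ligands adopt the sterically favoured tetrahedral geometry. → tetrahedral.
For [Ni(PPh3)4]^2+: Ligand charges: triphenylphosphine is neutral. With an overall charge of +2 the nickel centre must be in the +2 oxidation state. Nickel is a group-10 element; Ni(II) is therefore d⁸. Triphenylphosphine is a strong-field ligand (high in the spectrochemical series). A 3d d⁸ ion with strong-field ligands gains enough CFSE to favour square planar over tetrahedral. → square planar.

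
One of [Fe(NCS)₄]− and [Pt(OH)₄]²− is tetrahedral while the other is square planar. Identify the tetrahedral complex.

[Fe(NCS)₄]−

For [Fe(NCS)₄]−: Summing ligand charges against the −1 overall charge gives an oxidation state of +3 for iron. Iron is a group-8 element; Fe(III) is therefore d⁵. A high-spin d⁵ ion has zero CFSE in either geometry, so four ligands adopt the sterically favoured tetrahedral geometry. → tetrahedral.
For [Pt(OH)₄]²−: Each hydroxide is −1; balancing the −2 overall charge requires Pt(II). Group 10 minus oxidation state 2 gives a d⁸ configuration. A 5d d⁸ ion has a large crystal-field splitting; square planar leaves the high-energy d_{x²−y²} orbital empty and maximises CFSE. → square planar.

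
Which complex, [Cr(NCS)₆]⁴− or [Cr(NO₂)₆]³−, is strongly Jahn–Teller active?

[Cr(NCS)₆]⁴−

[Cr(NCS)₆]⁴−: Summing ligand charges against the −4 overall charge gives an oxidation state of +2 for chromium. Chromium is a group-6 element; Cr(II) is therefore d⁴. Isothiocyanate is a weak-field ligand for a first-row metal, so the complex is high-spin. The t₂g³e_g¹ (high-spin) configuration has an unevenly filled e_g set; the Jahn–Teller theorem predicts a tetragonal distortion (typically axial elongation) to lift the degeneracy.
[Cr(NO₂)₆]³−: Each nitro (N-bound nitrite) is −1; balancing the −3 overall charge requires Cr(III). Group 6 minus oxidation state 3 gives a d³ configuration. The d³ configuration leaves the e_g set evenly filled (or empty) — no strong Jahn–Teller driving force.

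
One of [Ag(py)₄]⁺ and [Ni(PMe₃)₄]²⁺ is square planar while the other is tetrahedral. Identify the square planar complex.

[Ni(PMe₃)₄]²⁺

For [Ag(py)₄]⁺: Ligand charges: pyridine is neutral. With an overall charge of +1 the silver centre must be in the +1 oxidation state. Group 11 minus oxidation state 1 gives a d¹⁰ configuration. A d¹⁰ ion has no crystal-field stabilisation preference between square planar and tetrahedral, so four ligands adopt the sterically favoured tetrahedral geometry. → tetrahedral.
For [Ni(PMe₃)₄]²⁺: Ligand charges: trimethylphosphine is neutral. With an overall charge of +2 the nickel centre must be in the +2 oxidation state. Nickel is a group-10 element; Ni(II) is therefore d⁸. Trimethylphosphine is a strong-field ligand (high in the spectrochemical series). A 3d d⁸ ion with strong-field ligands gains enough CFSE to favour square planar over tetrahedral. → square planar.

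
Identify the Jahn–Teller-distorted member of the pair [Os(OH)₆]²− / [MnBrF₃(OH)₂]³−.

[Os(OH)₆]²−: Ligand charges: each hydroxide is −1. With an overall charge of −2 the osmium centre must be in the +4 oxidation state. Osmium is a group-8 element; Os(IV) is therefore d⁴. A 5d ion has a large Δₒ and is invariably low-spin. The d⁴ configuration leaves the e_g set evenly filled (or empty) — no strong Jahn–Teller driving force.
[MnBrF₃(OH)₂]³−: Ligand charges: each bromide is −1; each fluoride is −1; each hydroxide is −1. With an overall charge of −3 the manganese centre must be in the +3 oxidation state. Mn sits in group 7, so the d-electron count is 7 − 3 = 4. Bromide, fluoride, and hydroxide are weak-field ligands for a first-row metal, so the complex is high-spin. The t₂g³e_g¹ (high-spin) configuration has an unevenly filled e_g set; the Jahn–Teller theorem predicts a tetragonal distortion (typically axial elongation) to lift the degeneracy.

[MnBrF₃(OH)₂]³−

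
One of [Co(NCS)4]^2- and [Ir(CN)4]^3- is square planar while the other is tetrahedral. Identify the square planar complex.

[Ir(CN)4]^3-

For [Co(NCS)4]^2-: Summing ligand charges against the −2 overall charge gives an oxidation state of +2 for cobalt. Co sits in group 9, so the d-electron count is 9 − 2 = 7. For a high-spin 3d d⁷ ion with weak-field ligands the small Δₜ gives little square-planar CFSE advantage, so four ligands adopt the sterically favoured tetrahedral geometry. → tetrahedral.
For [Ir(CN)4]^3-: Each cyanide is −1; balancing the −3 overall charge requires Ir(I). Ir sits in group 9, so the d-electron count is 9 − 1 = 8. A 5d d⁸ ion has a large crystal-field splitting; square planar leaves the high-energy d_{x²−y²} orbital empty and maximises CFSE. → square planar.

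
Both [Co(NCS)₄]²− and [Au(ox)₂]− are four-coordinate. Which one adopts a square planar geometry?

[Au(ox)₂]−

For [Co(NCS)₄]²−: Ligand charges: each isothiocyanate is −1. With an overall charge of −2 the cobalt centre must be in the +2 oxidation state. Co sits in group 9, so the d-electron count is 9 − 2 = 7. For a high-spin 3d d⁷ ion with weak-field ligands the small Δₜ gives little square-planar CFSE advantage, so four ligands adopt the sterically favoured tetrahedral geometry. → tetrahedral.
For [Au(ox)₂]−: Summing ligand charges against the −1 overall charge gives an oxidation state of +3 for gold. Gold is a group-11 element; Au(III) is therefore d⁸. A 5d d⁸ ion has a large crystal-field splitting; square planar leaves the high-energy d_{x²−y²} orbital empty and maximises CFSE. → square planar.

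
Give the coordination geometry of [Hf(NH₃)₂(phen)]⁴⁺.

tetrahedral

Ammonia is neutral; 1,10-phenanthroline is neutral; balancing the +4 overall charge requires Hf(IV).
Hafnium is a group-4 element; Hf(IV) is therefore d⁰.
Counting donor atoms: 2×ammonia (monodentate) → 2 donors; 1×1,10-phenanthroline (bidentate) → 2 donors. Coordination number = 4.
A d⁰ ion has no crystal-field stabilisation preference between square planar and tetrahedral, so four ligands adopt the sterically favoured tetrahedral geometry.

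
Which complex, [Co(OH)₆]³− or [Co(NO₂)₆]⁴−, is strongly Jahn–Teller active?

[Co(NO₂)₆]⁴−

[Co(OH)₆]³−: Ligand charges: each hydroxide is −1. With an overall charge of −3 the cobalt centre must be in the +3 oxidation state. Cobalt is a group-9 element; Co(III) is therefore d⁶. Co(III) has an exceptionally large octahedral splitting and is low-spin with essentially every ligand except fluoride. The d⁶ configuration leaves the e_g set evenly filled (or empty) — no strong Jahn–Teller driving force.
[Co(NO₂)₆]⁴−: Each nitro (N-bound nitrite) is −1; balancing the −4 overall charge requires Co(II). Cobalt is a group-9 element; Co(II) is therefore d⁷. Nitro (N-bound nitrite) is a strong-field ligand (high in the spectrochemical series) for a first-row metal, so the complex is low-spin. The t₂g⁶e_g¹ (low-spin) configuration has an unevenly filled e_g set; the Jahn–Teller theorem predicts a tetragonal distortion (typically axial elongation) to lift the degeneracy.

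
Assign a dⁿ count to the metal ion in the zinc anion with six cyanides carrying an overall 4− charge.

Summing ligand charges against the −4 overall charge gives an oxidation state of +2 for zinc.
Zinc is a group-12 element; Zn(II) is therefore d¹⁰.

d10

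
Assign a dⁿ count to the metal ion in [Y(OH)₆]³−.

d0

Summing ligand charges against the −3 overall charge gives an oxidation state of +3 for yttrium.
Y sits in group 3, so the d-electron count is 3 − 3 = 0.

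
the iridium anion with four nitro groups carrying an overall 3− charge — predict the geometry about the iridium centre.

Each nitro (N-bound nitrite) is −1; balancing the −3 overall charge requires Ir(I).
Iridium is a group-9 element; Ir(I) is therefore d⁸.
With 4 monodentate ligands the coordination number is 4.
A 5d d⁸ ion has a large crystal-field splitting; square planar leaves the high-energy d_{x²−y²} orbital empty and maximises CFSE.

square planar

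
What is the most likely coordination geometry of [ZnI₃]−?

trigonal planar

Each iodide is −1; balancing the −1 overall charge requires Zn(II).
Zn sits in group 12, so the d-electron count is 12 − 2 = 10.
With 3 monodentate ligands the coordination number is 3.
Three ligands around a d¹⁰ centre minimise repulsion in a trigonal-planar arrangement.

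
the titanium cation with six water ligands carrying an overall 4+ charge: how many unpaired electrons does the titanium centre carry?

Water is neutral; balancing the +4 overall charge requires Ti(IV).
Titanium is a group-4 element; Ti(IV) is therefore d⁰.
In an octahedral field the d⁰ configuration is t₂g⁰e_g⁰, giving 0 unpaired electrons.

0 unpaired electrons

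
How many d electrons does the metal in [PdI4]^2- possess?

d8

Each iodide is −1; balancing the −2 overall charge requires Pd(II).
Group 10 minus oxidation state 2 gives a d⁸ configuration.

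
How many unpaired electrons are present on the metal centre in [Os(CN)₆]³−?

Ligand charges: each cyanide is −1. With an overall charge of −3 the osmium centre must be in the +3 oxidation state.
Group 8 minus oxidation state 3 gives a d⁵ configuration.
The spin state decides the count: a 5d ion has a large Δₒ and is invariably low-spin.
An octahedral low-spin d⁵ ion is t₂g⁵e_g⁰, giving 1 unpaired electron.

1 unpaired electron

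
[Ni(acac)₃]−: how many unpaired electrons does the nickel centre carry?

Each acetylacetonate is −1; balancing the −1 overall charge requires Ni(II).
Ni sits in group 10, so the d-electron count is 10 − 2 = 8.
Counting donor atoms: 3×acetylacetonate (bidentate) → 6 donors. Coordination number = 6.
In an octahedral field the d⁸ configuration is t₂g⁶e_g² (only one arrangement possible), giving 2 unpaired electrons.

2 unpaired electrons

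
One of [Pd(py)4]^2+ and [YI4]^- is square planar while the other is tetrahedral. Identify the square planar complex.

[Pd(py)4]^2+

For [Pd(py)4]^2+: Summing ligand charges against the +2 overall charge gives an oxidation state of +2 for palladium. Palladium is a group-10 element; Pd(II) is therefore d⁸. A 4d d⁸ ion has a large crystal-field splitting; square planar leaves the high-energy d_{x²−y²} orbital empty and maximises CFSE. → square planar.
For [YI4]^-: Ligand charges: each iodide is −1. With an overall charge of −1 the yttrium centre must be in the +3 oxidation state. Y sits in group 3, so the d-electron count is 3 − 3 = 0. A d⁰ ion has no crystal-field stabilisation preference between square planar and tetrahedral, so four ligands adopt the sterically favoured tetrahedral geometry. → tetrahedral.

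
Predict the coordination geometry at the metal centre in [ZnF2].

Summing ligand charges against the 0 overall charge gives an oxidation state of +2 for zinc.
Zinc is a group-12 element; Zn(II) is therefore d¹⁰.
With 2 monodentate ligands the coordination number is 2.
A d¹⁰ ion with only two ligands adopts a linear arrangement (sp hybridisation; no CFSE preference).

linear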